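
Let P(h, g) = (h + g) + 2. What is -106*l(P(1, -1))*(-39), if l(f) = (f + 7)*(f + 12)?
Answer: 520884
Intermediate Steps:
P(h, g) = 2 + g + h (P(h, g) = (g + h) + 2 = 2 + g + h)
l(f) = (7 + f)*(12 + f)
-106*l(P(1, -1))*(-39) = -106*(84 + (2 - 1 + 1)**2 + 19*(2 - 1 + 1))*(-39) = -106*(84 + 2**2 + 19*2)*(-39) = -106*(84 + 4 + 38)*(-39) = -106*126*(-39) = -13356*(-39) = 520884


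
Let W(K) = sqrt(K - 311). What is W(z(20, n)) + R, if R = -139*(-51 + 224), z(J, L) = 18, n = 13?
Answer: -24047 + I*sqrt(293) ≈ -24047.0 + 17.117*I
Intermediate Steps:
W(K) = sqrt(-311 + K)
R = -24047 (R = -139*173 = -24047)
W(z(20, n)) + R = sqrt(-311 + 18) - 24047 = sqrt(-293) - 24047 = I*sqrt(293) - 24047 = -24047 + I*sqrt(293)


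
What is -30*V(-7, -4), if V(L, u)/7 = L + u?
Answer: 2310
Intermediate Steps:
V(L, u) = 7*L + 7*u (V(L, u) = 7*(L + u) = 7*L + 7*u)
-30*V(-7, -4) = -30*(7*(-7) + 7*(-4)) = -30*(-49 - 28) = -30*(-77) = 2310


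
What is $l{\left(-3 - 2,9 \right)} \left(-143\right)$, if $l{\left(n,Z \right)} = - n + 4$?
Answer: $-1287$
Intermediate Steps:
$l{\left(n,Z \right)} = 4 - n$
$l{\left(-3 - 2,9 \right)} \left(-143\right) = \left(4 - \left(-3 - 2\right)\right) \left(-143\right) = \left(4 - -5\right) \left(-143\right) = \left(4 + 5\right) \left(-143\right) = 9 \left(-143\right) = -1287$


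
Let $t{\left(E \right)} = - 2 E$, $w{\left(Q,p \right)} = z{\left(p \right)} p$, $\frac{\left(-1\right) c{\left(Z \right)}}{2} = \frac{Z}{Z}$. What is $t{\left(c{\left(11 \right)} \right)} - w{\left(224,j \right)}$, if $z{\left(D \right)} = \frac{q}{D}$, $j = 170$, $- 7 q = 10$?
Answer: $\frac{38}{7} \approx 5.4286$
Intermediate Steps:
$q = - \frac{10}{7}$ ($q = \left(- \frac{1}{7}\right) 10 = - \frac{10}{7} \approx -1.4286$)
$z{\left(D \right)} = - \frac{10}{7 D}$
$c{\left(Z \right)} = -2$ ($c{\left(Z \right)} = - 2 \frac{Z}{Z} = \left(-2\right) 1 = -2$)
$w{\left(Q,p \right)} = - \frac{10}{7}$ ($w{\left(Q,p \right)} = - \frac{10}{7 p} p = - \frac{10}{7}$)
$t{\left(c{\left(11 \right)} \right)} - w{\left(224,j \right)} = \left(-2\right) \left(-2\right) - - \frac{10}{7} = 4 + \frac{10}{7} = \frac{38}{7}$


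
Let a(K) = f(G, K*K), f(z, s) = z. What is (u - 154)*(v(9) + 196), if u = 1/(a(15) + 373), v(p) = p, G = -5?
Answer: -11617555/368 ≈ -31569.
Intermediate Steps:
a(K) = -5
u = 1/368 (u = 1/(-5 + 373) = 1/368 ≈ 0.0027174)
(u - 154)*(v(9) + 196) = (1/368 - 154)*(9 + 196) = -56671/368*205 = -11617555/368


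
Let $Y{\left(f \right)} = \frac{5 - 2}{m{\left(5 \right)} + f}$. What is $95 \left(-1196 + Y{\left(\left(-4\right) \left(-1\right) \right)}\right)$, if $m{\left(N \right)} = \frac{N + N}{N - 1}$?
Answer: $- \frac{1476490}{13} \approx -1.1358 \cdot 10^{5}$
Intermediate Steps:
$m{\left(N \right)} = \frac{2 N}{-1 + N}$
$Y{\left(f \right)} = \frac{3}{\frac{5}{2} + f}$ ($Y{\left(f \right)} = \frac{5 - 2}{2 \cdot 5 \frac{1}{-1 + 5} + f} = \frac{3}{2 \cdot 5 \cdot \frac{1}{4} + f} = \frac{3}{\frac{5}{2} + f}$)
$95 \left(-1196 + Y{\left(\left(-4\right) \left(-1\right) \right)}\right) = 95 \left(-1196 + \frac{6}{5 + 2 \left(\left(-4\right) \left(-1\right)\right)}\right) = 95 \left(-1196 + \frac{6}{5 + 2 \cdot 4}\right) = 95 \left(-1196 + \frac{6}{5 + 8}\right) = 95 \left(-1196 + \frac{6}{13}\right) = 95 \left(- \frac{15542}{13}\right) = - \frac{1476490}{13}$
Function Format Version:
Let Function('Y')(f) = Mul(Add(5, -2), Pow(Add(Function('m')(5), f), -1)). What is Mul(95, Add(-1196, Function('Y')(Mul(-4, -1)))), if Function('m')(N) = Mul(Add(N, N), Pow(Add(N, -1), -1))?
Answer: Rational(-1476490, 13) ≈ -1.1358e+5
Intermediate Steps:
Function('m')(N) = Mul(2, N, Pow(Add(-1, N), -1)) (Function('m')(N) = Mul(Mul(2, N), Pow(Add(-1, N), -1)) = Mul(2, N, Pow(Add(-1, N), -1)))
Function('Y')(f) = Mul(3, Pow(Add(Rational(5, 2), f), -1)) (Function('Y')(f) = Mul(Add(5, -2), Pow(Add(Mul(2, 5, Pow(Add(-1, 5), -1)), f), -1)) = Mul(3, Pow(Add(Mul(2, 5, Pow(4, -1)), f), -1)) = Mul(3, Pow(Add(Mul(2, 5, Rational(1, 4)), f), -1)) = Mul(3, Pow(Add(Rational(5, 2), f), -1)))
Mul(95, Add(-1196, Function('Y')(Mul(-4, -1)))) = Mul(95, Add(-1196, Mul(6, Pow(Add(5, Mul(2, Mul(-4, -1))), -1)))) = Mul(95, Add(-1196, Mul(6, Pow(Add(5, Mul(2, 4)), -1)))) = Mul(95, Add(-1196, Mul(6, Pow(Add(5, 8), -1)))) = Mul(95, Add(-1196, Mul(6, Pow(13, -1)))) = Mul(95, Add(-1196, Mul(6, Rational(1, 13)))) = Mul(95, Add(-1196, Rational(6, 13))) = Mul(95, Rational(-15542, 13)) = Rational(-1476490, 13)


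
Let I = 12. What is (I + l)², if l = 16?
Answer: 784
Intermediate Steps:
(I + l)² = (12 + 16)² = 28² = 784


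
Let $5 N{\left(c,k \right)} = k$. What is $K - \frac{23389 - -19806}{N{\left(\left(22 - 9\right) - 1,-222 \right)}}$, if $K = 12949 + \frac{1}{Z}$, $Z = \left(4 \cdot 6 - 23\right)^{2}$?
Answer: $\frac{3090875}{222} \approx 13923.0$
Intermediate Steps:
$Z = 1$ ($Z = \left(24 - 23\right)^{2} = 1^{2} = 1$)
$N{\left(c,k \right)} = \frac{k}{5}$
$K = 12950$ ($K = 12949 + 1^{-1} = 12949 + 1 = 12950$)
$K - \frac{23389 - -19806}{N{\left(\left(22 - 9\right) - 1,-222 \right)}} = 12950 - \frac{23389 - -19806}{\frac{1}{5} \left(-222\right)} = 12950 - \frac{23389 + 19806}{- \frac{222}{5}} = 12950 - 43195 \left(- \frac{5}{222}\right) = 12950 - - \frac{215975}{222} = 12950 + \frac{215975}{222} = \frac{3090875}{222}$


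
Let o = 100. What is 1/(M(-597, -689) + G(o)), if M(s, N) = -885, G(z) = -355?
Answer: -1/1240 ≈ -0.00080645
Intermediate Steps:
1/(M(-597, -689) + G(o)) = 1/(-885 - 355) = 1/(-1240) = -1/1240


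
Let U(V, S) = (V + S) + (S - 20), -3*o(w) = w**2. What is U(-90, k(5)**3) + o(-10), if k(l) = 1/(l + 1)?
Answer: -15479/108 ≈ -143.32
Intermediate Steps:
k(l) = 1/(1 + l)
o(w) = -w**2/3
U(V, S) = -20 + V + 2*S (U(V, S) = (S + V) + (-20 + S) = -20 + V + 2*S)
U(-90, k(5)**3) + o(-10) = (-20 - 90 + 2*(1/(1 + 5))**3) - 1/3*(-10)**2 = (-20 - 90 + 2*(1/6)**3) - 1/3*100 = (-20 - 90 + 2*(1/6)**3) - 100/3 = (-20 - 90 + 2*(1/216)) - 100/3 = (-20 - 90 + 1/108) - 100/3 = -11879/108 - 100/3 = -15479/108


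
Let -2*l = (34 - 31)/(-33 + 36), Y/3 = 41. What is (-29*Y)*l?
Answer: 3567/2 ≈ 1783.5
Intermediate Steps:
Y = 123 (Y = 3*41 = 123)
l = -1/2 (l = -(34 - 31)/(2*(-33 + 36)) = -3/(2*3) = -1/2*1 = -1/2 ≈ -0.50000)
(-29*Y)*l = -29*123*(-1/2) = -3567*(-1/2) = 3567/2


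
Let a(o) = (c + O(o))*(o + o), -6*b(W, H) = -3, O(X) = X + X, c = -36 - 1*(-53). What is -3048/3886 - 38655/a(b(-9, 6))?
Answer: -8348233/3886 ≈ -2148.3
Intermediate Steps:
c = 17 (c = -36 + 53 = 17)
O(X) = 2*X
b(W, H) = 1/2 (b(W, H) = -1/6*(-3) = 1/2)
a(o) = 2*o*(17 + 2*o) (a(o) = (17 + 2*o)*(o + o) = (17 + 2*o)*(2*o) = 2*o*(17 + 2*o))
-3048/3886 - 38655/a(b(-9, 6)) = -3048/3886 - 38655/(17 + 2*(1/2)) = -3048*1/3886 - 38655/(17 + 1) = -1524/1943 - 38655/(2*(1/2)*18) = -1524/1943 - 38655/18 = -1524/1943 - 38655*1/18 = -1524/1943 - 4295/2 = -8348233/3886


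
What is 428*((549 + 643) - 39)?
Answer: 493484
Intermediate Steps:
428*((549 + 643) - 39) = 428*(1192 - 39) = 428*1153 = 493484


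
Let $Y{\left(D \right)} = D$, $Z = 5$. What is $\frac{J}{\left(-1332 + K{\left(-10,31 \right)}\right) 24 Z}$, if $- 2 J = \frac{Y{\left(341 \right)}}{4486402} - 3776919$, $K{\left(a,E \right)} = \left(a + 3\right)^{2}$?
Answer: $- \frac{16944776955097}{1381452903840} \approx -12.266$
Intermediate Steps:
$K{\left(a,E \right)} = \left(3 + a\right)^{2}$
$J = \frac{16944776955097}{8972804}$ ($J = - \frac{\frac{341}{4486402} - 3776919}{2} = \left(- \frac{1}{2}\right) \left(- \frac{16944776955097}{4486402}\right) = \frac{16944776955097}{8972804} \approx 1.8885 \cdot 10^{6}$)
$\frac{J}{\left(-1332 + K{\left(-10,31 \right)}\right) 24 Z} = \frac{16944776955097}{8972804 \left(-1332 + \left(3 - 10\right)^{2}\right) 24 \cdot 5} = \frac{16944776955097}{8972804 \left(-1332 + \left(-7\right)^{2}\right) 120} = \frac{16944776955097}{8972804 \left(-1332 + 49\right) 120} = \frac{16944776955097}{8972804 \left(\left(-1283\right) 120\right)} = \frac{16944776955097}{8972804 \left(-153960\right)} = \frac{16944776955097}{8972804} \left(- \frac{1}{153960}\right) = - \frac{16944776955097}{1381452903840}$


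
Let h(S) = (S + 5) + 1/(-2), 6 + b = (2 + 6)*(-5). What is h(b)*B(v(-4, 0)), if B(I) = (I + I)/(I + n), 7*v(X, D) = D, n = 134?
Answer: 0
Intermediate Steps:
v(X, D) = D/7
B(I) = 2*I/(134 + I) (B(I) = (I + I)/(I + 134) = (2*I)/(134 + I) = 2*I/(134 + I))
b = -46 (b = -6 + (2 + 6)*(-5) = -6 + 8*(-5) = -6 - 40 = -46)
h(S) = 9/2 + S (h(S) = (5 + S) - ½ = 9/2 + S)
h(b)*B(v(-4, 0)) = (9/2 - 46)*(2*((⅐)*0)/(134 + (⅐)*0)) = -83*0/(134 + 0) = -83*0/134 = -83/2*0 = 0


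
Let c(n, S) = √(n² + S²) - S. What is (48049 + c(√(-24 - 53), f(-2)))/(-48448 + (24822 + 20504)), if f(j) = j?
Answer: -48051/3122 - I*√73/3122 ≈ -15.391 - 0.0027367*I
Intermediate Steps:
c(n, S) = √(S² + n²) - S
(48049 + c(√(-24 - 53), f(-2)))/(-48448 + (24822 + 20504)) = (48049 + (√((-2)² + (√(-24 - 53))²) - 1*(-2)))/(-48448 + (24822 + 20504)) = (48049 + (√(4 + (√(-77))²) + 2))/(-48448 + 45326) = (48049 + (√(4 + (I*√77)²) + 2))/(-3122) = (48049 + (√(4 - 77) + 2))*(-1/3122) = (48049 + (√(-73) + 2))*(-1/3122) = (48049 + (I*√73 + 2))*(-1/3122) = (48049 + (2 + I*√73))*(-1/3122) = (48051 + I*√73)*(-1/3122) = -48051/3122 - I*√73/3122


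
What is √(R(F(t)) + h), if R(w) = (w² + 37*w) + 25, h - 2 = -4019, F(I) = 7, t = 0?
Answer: 2*I*√921 ≈ 60.696*I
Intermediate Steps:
h = -4017 (h = 2 - 4019 = -4017)
R(w) = 25 + w² + 37*w
√(R(F(t)) + h) = √((25 + 7² + 37*7) - 4017) = √((25 + 49 + 259) - 4017) = √(333 - 4017) = √(-3684) = 2*I*√921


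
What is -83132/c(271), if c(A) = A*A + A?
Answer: -20783/18428 ≈ -1.1278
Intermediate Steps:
c(A) = A + A² (c(A) = A² + A = A + A²)
-83132/c(271) = -83132*1/(271*(1 + 271)) = -83132/(271*272) = -83132/73712 = -83132*1/73712 = -20783/18428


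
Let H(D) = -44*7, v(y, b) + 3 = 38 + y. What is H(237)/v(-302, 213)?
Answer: 308/267 ≈ 1.1536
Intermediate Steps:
v(y, b) = 35 + y (v(y, b) = -3 + (38 + y) = 35 + y)
H(D) = -308
H(237)/v(-302, 213) = -308/(35 - 302) = -308/(-267) = -308*(-1/267) = 308/267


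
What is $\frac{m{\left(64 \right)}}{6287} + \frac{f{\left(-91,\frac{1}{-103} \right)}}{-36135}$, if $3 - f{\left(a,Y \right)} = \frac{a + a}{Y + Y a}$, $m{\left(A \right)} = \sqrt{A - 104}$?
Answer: $- \frac{9508}{1626075} + \frac{2 i \sqrt{10}}{6287} \approx -0.0058472 + 0.001006 i$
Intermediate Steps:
$m{\left(A \right)} = \sqrt{-104 + A}$
$f{\left(a,Y \right)} = 3 - \frac{2 a}{Y + Y a}$ ($f{\left(a,Y \right)} = 3 - \frac{a + a}{Y + Y a} = 3 - \frac{2 a}{Y + Y a}$)
$\frac{m{\left(64 \right)}}{6287} + \frac{f{\left(-91,\frac{1}{-103} \right)}}{-36135} = \frac{\sqrt{-104 + 64}}{6287} + \frac{\frac{1}{\frac{1}{-103}} \frac{1}{1 - 91} \left(\left(-2\right) \left(-91\right) + \frac{3}{-103} + 3 \frac{1}{-103} \left(-91\right)\right)}{-36135} = \sqrt{-40} \cdot \frac{1}{6287} + \frac{182 + 3 \left(- \frac{1}{103}\right) + 3 \left(- \frac{1}{103}\right) \left(-91\right)}{\left(- \frac{1}{103}\right) \left(-90\right)} \left(- \frac{1}{36135}\right) = 2 i \sqrt{10} \cdot \frac{1}{6287} + \left(-103\right) \left(- \frac{1}{90}\right) \left(182 - \frac{3}{103} + \frac{273}{103}\right) \left(- \frac{1}{36135}\right) = \frac{2 i \sqrt{10}}{6287} + \left(-103\right) \left(- \frac{1}{90}\right) \frac{19016}{103} \left(- \frac{1}{36135}\right) = \frac{2 i \sqrt{10}}{6287} + \frac{9508}{45} \left(- \frac{1}{36135}\right) = \frac{2 i \sqrt{10}}{6287} - \frac{9508}{1626075} = - \frac{9508}{1626075} + \frac{2 i \sqrt{10}}{6287}$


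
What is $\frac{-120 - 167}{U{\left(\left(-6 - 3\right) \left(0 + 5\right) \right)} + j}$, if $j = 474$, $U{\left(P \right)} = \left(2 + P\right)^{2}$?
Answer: $- \frac{287}{2323} \approx -0.12355$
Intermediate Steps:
$\frac{-120 - 167}{U{\left(\left(-6 - 3\right) \left(0 + 5\right) \right)} + j} = \frac{-120 - 167}{\left(2 + \left(-6 - 3\right) \left(0 + 5\right)\right)^{2} + 474} = - \frac{287}{\left(2 - 45\right)^{2} + 474} = - \frac{287}{\left(-43\right)^{2} + 474} = - \frac{287}{1849 + 474} = - \frac{287}{2323}$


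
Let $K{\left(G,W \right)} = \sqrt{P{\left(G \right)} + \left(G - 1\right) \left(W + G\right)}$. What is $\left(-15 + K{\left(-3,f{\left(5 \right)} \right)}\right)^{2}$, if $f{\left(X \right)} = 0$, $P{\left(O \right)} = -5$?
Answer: $\left(15 - \sqrt{7}\right)^{2} \approx 152.63$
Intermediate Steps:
$K{\left(G,W \right)} = \sqrt{-5 + \left(-1 + G\right) \left(G + W\right)}$ ($K{\left(G,W \right)} = \sqrt{-5 + \left(G - 1\right) \left(W + G\right)} = \sqrt{-5 + \left(-1 + G\right) \left(G + W\right)}$)
$\left(-15 + K{\left(-3,f{\left(5 \right)} \right)}\right)^{2} = \left(-15 + \sqrt{-5 + \left(-3\right)^{2} - -3 - 0 - 0}\right)^{2} = \left(-15 + \sqrt{-5 + 9 + 3 + 0 + 0}\right)^{2} = \left(-15 + \sqrt{7}\right)^{2}$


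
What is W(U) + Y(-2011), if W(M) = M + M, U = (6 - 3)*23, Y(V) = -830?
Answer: -692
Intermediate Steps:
U = 69 (U = 3*23 = 69)
W(M) = 2*M
W(U) + Y(-2011) = 2*69 - 830 = 138 - 830 = -692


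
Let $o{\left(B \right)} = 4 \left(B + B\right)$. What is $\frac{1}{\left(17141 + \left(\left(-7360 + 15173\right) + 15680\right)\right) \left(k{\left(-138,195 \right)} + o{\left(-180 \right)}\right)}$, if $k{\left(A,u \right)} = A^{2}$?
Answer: $\frac{1}{715320936} \approx 1.398 \cdot 10^{-9}$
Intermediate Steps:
$o{\left(B \right)} = 8 B$ ($o{\left(B \right)} = 4 \cdot 2 B = 8 B$)
$\frac{1}{\left(17141 + \left(\left(-7360 + 15173\right) + 15680\right)\right) \left(k{\left(-138,195 \right)} + o{\left(-180 \right)}\right)} = \frac{1}{\left(17141 + \left(\left(-7360 + 15173\right) + 15680\right)\right) \left(\left(-138\right)^{2} + 8 \left(-180\right)\right)} = \frac{1}{\left(17141 + \left(7813 + 15680\right)\right) \left(19044 - 1440\right)} = \frac{1}{\left(17141 + 23493\right) 17604} = \frac{1}{40634 \cdot 17604} = \frac{1}{715320936}$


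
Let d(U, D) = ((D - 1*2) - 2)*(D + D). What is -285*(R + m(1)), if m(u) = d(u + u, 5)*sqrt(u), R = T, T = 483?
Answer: -140505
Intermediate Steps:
d(U, D) = 2*D*(-4 + D) (d(U, D) = ((D - 2) - 2)*(2*D) = ((-2 + D) - 2)*(2*D) = (-4 + D)*(2*D) = 2*D*(-4 + D))
R = 483
m(u) = 10*sqrt(u) (m(u) = (2*5*(-4 + 5))*sqrt(u) = (2*5*1)*sqrt(u) = 10*sqrt(u))
-285*(R + m(1)) = -285*(483 + 10*sqrt(1)) = -285*(483 + 10*1) = -285*(483 + 10) = -285*493 = -140505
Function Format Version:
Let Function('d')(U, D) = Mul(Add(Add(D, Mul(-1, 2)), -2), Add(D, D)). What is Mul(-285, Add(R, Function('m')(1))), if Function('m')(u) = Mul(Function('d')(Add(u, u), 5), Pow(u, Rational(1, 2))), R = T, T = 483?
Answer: -140505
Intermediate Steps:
Function('d')(U, D) = Mul(2, D, Add(-4, D)) (Function('d')(U, D) = Mul(Add(Add(D, -2), -2), Mul(2, D)) = Mul(Add(Add(-2, D), -2), Mul(2, D)) = Mul(Add(-4, D), Mul(2, D)) = Mul(2, D, Add(-4, D)))
R = 483
Function('m')(u) = Mul(10, Pow(u, Rational(1, 2))) (Function('m')(u) = Mul(Mul(2, 5, Add(-4, 5)), Pow(u, Rational(1, 2))) = Mul(Mul(2, 5, 1), Pow(u, Rational(1, 2))) = Mul(10, Pow(u, Rational(1, 2))))
Mul(-285, Add(R, Function('m')(1))) = Mul(-285, Add(483, Mul(10, Pow(1, Rational(1, 2))))) = Mul(-285, Add(483, Mul(10, 1))) = Mul(-285, Add(483, 10)) = Mul(-285, 493) = -140505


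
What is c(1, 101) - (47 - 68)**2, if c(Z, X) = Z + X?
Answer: -339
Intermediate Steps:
c(Z, X) = X + Z
c(1, 101) - (47 - 68)**2 = (101 + 1) - (47 - 68)**2 = 102 - 1*(-21)**2 = 102 - 1*441 = 102 - 441 = -339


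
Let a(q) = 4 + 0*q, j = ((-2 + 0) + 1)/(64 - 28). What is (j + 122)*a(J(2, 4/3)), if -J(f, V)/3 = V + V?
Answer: 4391/9 ≈ 487.89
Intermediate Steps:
j = -1/36 (j = (-2 + 1)/36 = -1*1/36 = -1/36 ≈ -0.027778)
J(f, V) = -6*V (J(f, V) = -3*(V + V) = -6*V)
a(q) = 4 (a(q) = 4 + 0 = 4)
(j + 122)*a(J(2, 4/3)) = (-1/36 + 122)*4 = (4391/36)*4 = 4391/9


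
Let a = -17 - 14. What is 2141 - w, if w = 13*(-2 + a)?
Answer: 2570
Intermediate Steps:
a = -31
w = -429 (w = 13*(-2 - 31) = 13*(-33) = -429)
2141 - w = 2141 - 1*(-429) = 2141 + 429 = 2570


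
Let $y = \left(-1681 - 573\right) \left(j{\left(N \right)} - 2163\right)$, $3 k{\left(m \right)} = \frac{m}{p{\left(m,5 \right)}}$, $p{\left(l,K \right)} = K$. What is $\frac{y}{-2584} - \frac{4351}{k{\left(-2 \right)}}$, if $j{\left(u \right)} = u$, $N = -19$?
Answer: $\frac{9925519}{323} \approx 30729.0$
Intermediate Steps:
$k{\left(m \right)} = \frac{m}{15}$ ($k{\left(m \right)} = \frac{m \frac{1}{5}}{3} = \frac{\frac{1}{5} m}{3} = \frac{m}{15}$)
$y = 4918228$ ($y = \left(-1681 - 573\right) \left(-19 - 2163\right) = \left(-2254\right) \left(-2182\right) = 4918228$)
$\frac{y}{-2584} - \frac{4351}{k{\left(-2 \right)}} = \frac{4918228}{-2584} - \frac{4351}{\frac{1}{15} \left(-2\right)} = 4918228 \left(- \frac{1}{2584}\right) - \frac{4351}{- \frac{2}{15}} = - \frac{1229557}{646} - - \frac{65265}{2} = - \frac{1229557}{646} + \frac{65265}{2} = \frac{9925519}{323}$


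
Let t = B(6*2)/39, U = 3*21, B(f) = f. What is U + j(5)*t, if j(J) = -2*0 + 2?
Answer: 827/13 ≈ 63.615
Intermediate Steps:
j(J) = 2 (j(J) = 0 + 2 = 2)
U = 63
t = 4/13 (t = (6*2)/39 = 12*(1/39) = 4/13 ≈ 0.30769)
U + j(5)*t = 63 + 2*(4/13) = 63 + 8/13 = 827/13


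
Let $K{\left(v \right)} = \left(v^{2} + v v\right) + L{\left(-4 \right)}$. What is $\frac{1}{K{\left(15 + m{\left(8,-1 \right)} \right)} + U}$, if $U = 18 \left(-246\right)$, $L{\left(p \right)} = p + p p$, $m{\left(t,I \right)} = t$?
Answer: $- \frac{1}{3358} \approx -0.0002978$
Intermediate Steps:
$L{\left(p \right)} = p + p^{2}$
$U = -4428$
$K{\left(v \right)} = 12 + 2 v^{2}$ ($K{\left(v \right)} = \left(v^{2} + v v\right) - 4 \left(1 - 4\right) = \left(v^{2} + v^{2}\right) - -12 = 2 v^{2} + 12 = 12 + 2 v^{2}$)
$\frac{1}{K{\left(15 + m{\left(8,-1 \right)} \right)} + U} = \frac{1}{\left(12 + 2 \left(15 + 8\right)^{2}\right) - 4428} = \frac{1}{\left(12 + 2 \cdot 23^{2}\right) - 4428} = \frac{1}{\left(12 + 2 \cdot 529\right) - 4428} = \frac{1}{\left(12 + 1058\right) - 4428} = \frac{1}{1070 - 4428} = \frac{1}{-3358} = - \frac{1}{3358}$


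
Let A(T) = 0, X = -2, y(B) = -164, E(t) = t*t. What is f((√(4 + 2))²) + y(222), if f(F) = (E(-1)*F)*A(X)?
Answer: -164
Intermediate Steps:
E(t) = t²
f(F) = 0 (f(F) = ((-1)²*F)*0 = (1*F)*0 = F*0 = 0)
f((√(4 + 2))²) + y(222) = 0 - 164 = -164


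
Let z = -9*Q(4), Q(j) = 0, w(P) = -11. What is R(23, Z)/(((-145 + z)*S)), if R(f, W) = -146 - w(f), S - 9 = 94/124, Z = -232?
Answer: 1674/17545 ≈ 0.095412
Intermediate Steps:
S = 605/62 (S = 9 + 94/124 = 9 + 94*(1/124) = 9 + 47/62 = 605/62 ≈ 9.7581)
z = 0 (z = -9*0 = 0)
R(f, W) = -135 (R(f, W) = -146 - 1*(-11) = -146 + 11 = -135)
R(23, Z)/(((-145 + z)*S)) = -135*62/(605*(-145 + 0)) = -135/((-145*605/62)) = -135/(-87725/62) = -135*(-62/87725) = 1674/17545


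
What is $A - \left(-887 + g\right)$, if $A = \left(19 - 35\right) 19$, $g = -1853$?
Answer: $2436$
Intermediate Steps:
$A = -304$ ($A = \left(-16\right) 19 = -304$)
$A - \left(-887 + g\right) = -304 - \left(-887 - 1853\right) = -304 - -2740 = -304 + 2740 = 2436$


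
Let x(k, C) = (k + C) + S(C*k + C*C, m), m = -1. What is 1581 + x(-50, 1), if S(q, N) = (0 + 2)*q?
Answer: 1434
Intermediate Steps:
S(q, N) = 2*q
x(k, C) = C + k + 2*C² + 2*C*k (x(k, C) = (k + C) + 2*(C*k + C*C) = (C + k) + 2*(C*k + C²) = (C + k) + 2*(C² + C*k) = (C + k) + (2*C² + 2*C*k) = C + k + 2*C² + 2*C*k)
1581 + x(-50, 1) = 1581 + (1 - 50 + 2*1*(1 - 50)) = 1581 + (1 - 50 + 2*1*(-49)) = 1581 + (1 - 50 - 98) = 1581 - 147 = 1434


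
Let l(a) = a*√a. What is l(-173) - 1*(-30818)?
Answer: 30818 - 173*I*√173 ≈ 30818.0 - 2275.5*I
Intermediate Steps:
l(a) = a^(3/2)
l(-173) - 1*(-30818) = (-173)^(3/2) - 1*(-30818) = -173*I*√173 + 30818 = 30818 - 173*I*√173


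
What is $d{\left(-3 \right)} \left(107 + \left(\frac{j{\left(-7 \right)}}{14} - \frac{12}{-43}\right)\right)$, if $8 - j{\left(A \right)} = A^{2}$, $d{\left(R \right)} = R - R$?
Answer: $0$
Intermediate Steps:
$d{\left(R \right)} = 0$
$j{\left(A \right)} = 8 - A^{2}$
$d{\left(-3 \right)} \left(107 + \left(\frac{j{\left(-7 \right)}}{14} - \frac{12}{-43}\right)\right) = 0 \left(107 + \left(\frac{8 - \left(-7\right)^{2}}{14} - \frac{12}{-43}\right)\right) = 0 \left(107 + \left(\left(8 - 49\right) \frac{1}{14} - - \frac{12}{43}\right)\right) = 0 \left(107 + \left(\left(8 - 49\right) \frac{1}{14} + \frac{12}{43}\right)\right) = 0 \left(107 + \left(\left(-41\right) \frac{1}{14} + \frac{12}{43}\right)\right) = 0 \left(107 + \left(- \frac{41}{14} + \frac{12}{43}\right)\right) = 0 \left(107 - \frac{1595}{602}\right) = 0 \cdot \frac{62819}{602} = 0$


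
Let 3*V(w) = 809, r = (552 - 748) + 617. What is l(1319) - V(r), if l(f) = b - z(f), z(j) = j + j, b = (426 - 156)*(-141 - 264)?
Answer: -336773/3 ≈ -1.1226e+5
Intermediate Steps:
r = 421 (r = -196 + 617 = 421)
b = -109350 (b = 270*(-405) = -109350)
V(w) = 809/3 (V(w) = (⅓)*809 = 809/3)
z(j) = 2*j
l(f) = -109350 - 2*f
l(1319) - V(r) = (-109350 - 2*1319) - 1*809/3 = (-109350 - 2638) - 809/3 = -111988 - 809/3 = -336773/3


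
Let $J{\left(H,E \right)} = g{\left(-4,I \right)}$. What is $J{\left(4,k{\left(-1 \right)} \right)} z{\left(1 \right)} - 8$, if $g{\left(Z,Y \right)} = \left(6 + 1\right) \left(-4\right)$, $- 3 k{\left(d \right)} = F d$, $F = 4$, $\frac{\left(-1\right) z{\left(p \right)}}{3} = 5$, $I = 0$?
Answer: $412$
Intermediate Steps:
$z{\left(p \right)} = -15$ ($z{\left(p \right)} = \left(-3\right) 5 = -15$)
$k{\left(d \right)} = - \frac{4 d}{3}$
$g{\left(Z,Y \right)} = -28$ ($g{\left(Z,Y \right)} = 7 \left(-4\right) = -28$)
$J{\left(H,E \right)} = -28$
$J{\left(4,k{\left(-1 \right)} \right)} z{\left(1 \right)} - 8 = \left(-28\right) \left(-15\right) - 8 = 420 - 8 = 412$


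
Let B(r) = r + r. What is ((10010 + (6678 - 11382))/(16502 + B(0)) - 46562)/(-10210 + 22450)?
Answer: -384180409/100992240 ≈ -3.8041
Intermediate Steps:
B(r) = 2*r
((10010 + (6678 - 11382))/(16502 + B(0)) - 46562)/(-10210 + 22450) = ((10010 + (6678 - 11382))/(16502 + 2*0) - 46562)/(-10210 + 22450) = ((10010 - 4704)/(16502 + 0) - 46562)/12240 = (5306/16502 - 46562)*(1/12240) = (5306*(1/16502) - 46562)*(1/12240) = (2653/8251 - 46562)*(1/12240) = -384180409/8251*1/12240 = -384180409/100992240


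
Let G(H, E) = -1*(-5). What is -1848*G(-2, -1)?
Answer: -9240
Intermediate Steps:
G(H, E) = 5
-1848*G(-2, -1) = -1848*5 = -9240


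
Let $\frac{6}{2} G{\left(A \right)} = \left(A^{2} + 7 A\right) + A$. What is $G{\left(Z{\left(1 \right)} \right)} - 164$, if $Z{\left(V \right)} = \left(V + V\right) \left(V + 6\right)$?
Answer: $- \frac{184}{3} \approx -61.333$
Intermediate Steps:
$Z{\left(V \right)} = 2 V \left(6 + V\right)$
$G{\left(A \right)} = \frac{A^{2}}{3} + \frac{8 A}{3}$ ($G{\left(A \right)} = \frac{\left(A^{2} + 7 A\right) + A}{3} = \frac{A^{2} + 8 A}{3} = \frac{A^{2}}{3} + \frac{8 A}{3}$)
$G{\left(Z{\left(1 \right)} \right)} - 164 = \frac{2 \cdot 1 \left(6 + 1\right) \left(8 + 2 \cdot 1 \left(6 + 1\right)\right)}{3} - 164 = \frac{2 \cdot 1 \cdot 7 \left(8 + 2 \cdot 1 \cdot 7\right)}{3} - 164 = \frac{1}{3} \cdot 14 \left(8 + 14\right) - 164 = \frac{1}{3} \cdot 14 \cdot 22 - 164 = \frac{308}{3} - 164 = - \frac{184}{3}$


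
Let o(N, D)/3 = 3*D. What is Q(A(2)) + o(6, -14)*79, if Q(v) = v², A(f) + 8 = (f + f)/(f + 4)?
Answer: -89102/9 ≈ -9900.2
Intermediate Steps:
o(N, D) = 9*D (o(N, D) = 3*(3*D) = 9*D)
A(f) = -8 + 2*f/(4 + f) (A(f) = -8 + (f + f)/(f + 4) = -8 + (2*f)/(4 + f) = -8 + 2*f/(4 + f))
Q(A(2)) + o(6, -14)*79 = (2*(-16 - 3*2)/(4 + 2))² + (9*(-14))*79 = (2*(-16 - 6)/6)² - 126*79 = (2*(⅙)*(-22))² - 9954 = (-22/3)² - 9954 = 484/9 - 9954 = -89102/9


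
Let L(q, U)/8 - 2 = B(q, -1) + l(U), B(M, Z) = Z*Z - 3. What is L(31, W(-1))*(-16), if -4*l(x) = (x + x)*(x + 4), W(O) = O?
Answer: -192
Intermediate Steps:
B(M, Z) = -3 + Z² (B(M, Z) = Z² - 3 = -3 + Z²)
l(x) = -x*(4 + x)/2 (l(x) = -(x + x)*(x + 4)/4 = -2*x*(4 + x)/4 = -x*(4 + x)/2)
L(q, U) = -4*U*(4 + U) (L(q, U) = 16 + 8*((-3 + (-1)²) - U*(4 + U)/2) = 16 + 8*((-3 + 1) - U*(4 + U)/2) = 16 + 8*(-2 - U*(4 + U)/2) = 16 + (-16 - 4*U*(4 + U)) = -4*U*(4 + U))
L(31, W(-1))*(-16) = -4*(-1)*(4 - 1)*(-16) = -4*(-1)*3*(-16) = 12*(-16) = -192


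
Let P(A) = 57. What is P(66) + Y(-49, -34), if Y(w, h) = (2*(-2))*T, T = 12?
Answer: 9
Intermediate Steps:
Y(w, h) = -48 (Y(w, h) = (2*(-2))*12 = -4*12 = -48)
P(66) + Y(-49, -34) = 57 - 48 = 9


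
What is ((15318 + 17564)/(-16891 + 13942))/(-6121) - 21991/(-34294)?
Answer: 398083435847/619035129726 ≈ 0.64307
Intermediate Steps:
((15318 + 17564)/(-16891 + 13942))/(-6121) - 21991/(-34294) = (32882/(-2949))*(-1/6121) - 21991*(-1/34294) = (32882*(-1/2949))*(-1/6121) + 21991/34294 = -32882/2949*(-1/6121) + 21991/34294 = 32882/18050829 + 21991/34294 = 398083435847/619035129726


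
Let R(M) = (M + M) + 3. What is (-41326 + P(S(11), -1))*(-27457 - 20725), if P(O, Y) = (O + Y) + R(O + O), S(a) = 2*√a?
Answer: 1991072968 - 481820*√11 ≈ 1.9895e+9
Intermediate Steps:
R(M) = 3 + 2*M (R(M) = 2*M + 3 = 3 + 2*M)
P(O, Y) = 3 + Y + 5*O (P(O, Y) = (O + Y) + (3 + 2*(O + O)) = (O + Y) + (3 + 2*(2*O)) = (O + Y) + (3 + 4*O) = 3 + Y + 5*O)
(-41326 + P(S(11), -1))*(-27457 - 20725) = (-41326 + (3 - 1 + 5*(2*√11)))*(-27457 - 20725) = (-41326 + (3 - 1 + 10*√11))*(-48182) = (-41326 + (2 + 10*√11))*(-48182) = (-41324 + 10*√11)*(-48182) = 1991072968 - 481820*√11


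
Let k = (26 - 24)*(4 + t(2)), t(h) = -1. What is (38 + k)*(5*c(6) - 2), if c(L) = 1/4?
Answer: -33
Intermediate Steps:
c(L) = ¼ (c(L) = 1*(¼) = ¼)
k = 6 (k = (26 - 24)*(4 - 1) = 2*3 = 6)
(38 + k)*(5*c(6) - 2) = (38 + 6)*(5*(¼) - 2) = 44*(5/4 - 2) = 44*(-¾) = -33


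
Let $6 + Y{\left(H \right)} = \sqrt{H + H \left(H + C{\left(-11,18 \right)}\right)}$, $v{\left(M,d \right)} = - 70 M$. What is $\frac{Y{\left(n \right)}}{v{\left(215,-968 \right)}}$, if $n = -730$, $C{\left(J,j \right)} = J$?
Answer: $\frac{3}{7525} - \frac{\sqrt{5402}}{1505} \approx -0.048437$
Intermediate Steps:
$Y{\left(H \right)} = -6 + \sqrt{H + H \left(-11 + H\right)}$ ($Y{\left(H \right)} = -6 + \sqrt{H + H \left(H - 11\right)} = -6 + \sqrt{H + H \left(-11 + H\right)}$)
$\frac{Y{\left(n \right)}}{v{\left(215,-968 \right)}} = \frac{-6 + \sqrt{- 730 \left(-10 - 730\right)}}{\left(-70\right) 215} = \frac{-6 + \sqrt{\left(-730\right) \left(-740\right)}}{-15050} = \left(-6 + \sqrt{540200}\right) \left(- \frac{1}{15050}\right) = \left(-6 + 10 \sqrt{5402}\right) \left(- \frac{1}{15050}\right) = \frac{3}{7525} - \frac{\sqrt{5402}}{1505}$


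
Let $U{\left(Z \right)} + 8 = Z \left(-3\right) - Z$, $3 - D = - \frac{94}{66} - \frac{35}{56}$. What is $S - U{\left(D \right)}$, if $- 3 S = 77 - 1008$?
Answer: $\frac{22343}{66} \approx 338.53$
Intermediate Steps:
$D = \frac{1333}{264}$ ($D = 3 - \left(- \frac{94}{66} - \frac{35}{56}\right) = 3 - \left(\left(-94\right) \frac{1}{66} - \frac{5}{8}\right) = 3 - \left(- \frac{47}{33} - \frac{5}{8}\right) = 3 - - \frac{541}{264} = 3 + \frac{541}{264} = \frac{1333}{264} \approx 5.0492$)
$S = \frac{931}{3}$ ($S = - \frac{77 - 1008}{3} = \left(- \frac{1}{3}\right) \left(-931\right) = \frac{931}{3} \approx 310.33$)
$U{\left(Z \right)} = -8 - 4 Z$ ($U{\left(Z \right)} = -8 + \left(Z \left(-3\right) - Z\right) = -8 - 4 Z$)
$S - U{\left(D \right)} = \frac{931}{3} - \left(-8 - \frac{1333}{66}\right) = \frac{931}{3} - - \frac{1861}{66} = \frac{931}{3} + \frac{1861}{66} = \frac{22343}{66}$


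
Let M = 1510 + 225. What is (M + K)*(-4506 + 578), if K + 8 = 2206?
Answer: -15448824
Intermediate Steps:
K = 2198 (K = -8 + 2206 = 2198)
M = 1735
(M + K)*(-4506 + 578) = (1735 + 2198)*(-4506 + 578) = 3933*(-3928) = -15448824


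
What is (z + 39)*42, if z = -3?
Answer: 1512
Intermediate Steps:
(z + 39)*42 = (-3 + 39)*42 = 36*42 = 1512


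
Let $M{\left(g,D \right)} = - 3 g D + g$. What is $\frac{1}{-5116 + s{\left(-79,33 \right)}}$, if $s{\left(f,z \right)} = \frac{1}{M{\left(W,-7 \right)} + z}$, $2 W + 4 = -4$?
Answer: $- \frac{55}{281381} \approx -0.00019546$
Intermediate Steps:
$W = -4$ ($W = -2 + \frac{1}{2} \left(-4\right) = -2 - 2 = -4$)
$M{\left(g,D \right)} = g - 3 D g$ ($M{\left(g,D \right)} = - 3 D g + g = g - 3 D g$)
$s{\left(f,z \right)} = \frac{1}{-88 + z}$ ($s{\left(f,z \right)} = \frac{1}{- 4 \left(1 - -21\right) + z} = \frac{1}{- 4 \left(1 + 21\right) + z} = \frac{1}{\left(-4\right) 22 + z} = \frac{1}{-88 + z}$)
$\frac{1}{-5116 + s{\left(-79,33 \right)}} = \frac{1}{-5116 + \frac{1}{-88 + 33}} = \frac{1}{-5116 + \frac{1}{-55}} = \frac{1}{-5116 - \frac{1}{55}} = \frac{1}{- \frac{281381}{55}} = - \frac{55}{281381}$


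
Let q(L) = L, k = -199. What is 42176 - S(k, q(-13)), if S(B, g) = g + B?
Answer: 42388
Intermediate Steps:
S(B, g) = B + g
42176 - S(k, q(-13)) = 42176 - (-199 - 13) = 42176 - 1*(-212) = 42176 + 212 = 42388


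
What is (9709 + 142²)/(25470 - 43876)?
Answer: -29873/18406 ≈ -1.6230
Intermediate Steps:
(9709 + 142²)/(25470 - 43876) = (9709 + 20164)/(-18406) = 29873*(-1/18406) = -29873/18406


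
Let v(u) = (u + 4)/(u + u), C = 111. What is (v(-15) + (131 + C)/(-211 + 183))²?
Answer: 755161/11025 ≈ 68.495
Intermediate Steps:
v(u) = (4 + u)/(2*u) (v(u) = (4 + u)/((2*u)) = (4 + u)*(1/(2*u)) = (4 + u)/(2*u))
(v(-15) + (131 + C)/(-211 + 183))² = ((½)*(4 - 15)/(-15) + (131 + 111)/(-211 + 183))² = ((½)*(-1/15)*(-11) + 242/(-28))² = (11/30 + 242*(-1/28))² = (11/30 - 121/14)² = (-869/105)² = 755161/11025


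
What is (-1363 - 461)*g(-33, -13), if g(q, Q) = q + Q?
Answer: 83904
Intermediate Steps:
g(q, Q) = Q + q
(-1363 - 461)*g(-33, -13) = (-1363 - 461)*(-13 - 33) = -1824*(-46) = 83904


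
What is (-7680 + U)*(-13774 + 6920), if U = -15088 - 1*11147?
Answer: 232453410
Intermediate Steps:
U = -26235 (U = -15088 - 11147 = -26235)
(-7680 + U)*(-13774 + 6920) = (-7680 - 26235)*(-13774 + 6920) = -33915*(-6854) = 232453410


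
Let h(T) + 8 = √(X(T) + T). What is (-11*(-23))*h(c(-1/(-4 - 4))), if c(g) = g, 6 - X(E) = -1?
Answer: -2024 + 253*√114/4 ≈ -1348.7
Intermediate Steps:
X(E) = 7 (X(E) = 6 - 1*(-1) = 6 + 1 = 7)
h(T) = -8 + √(7 + T)
(-11*(-23))*h(c(-1/(-4 - 4))) = (-11*(-23))*(-8 + √(7 - 1/(-4 - 4))) = 253*(-8 + √(7 - 1/(-8))) = 253*(-8 + √(7 - 1*(-⅛))) = 253*(-8 + √(7 + ⅛)) = 253*(-8 + √(57/8)) = 253*(-8 + √114/4) = -2024 + 253*√114/4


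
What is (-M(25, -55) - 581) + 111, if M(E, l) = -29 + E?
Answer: -466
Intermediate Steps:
(-M(25, -55) - 581) + 111 = (-(-29 + 25) - 581) + 111 = (-1*(-4) - 581) + 111 = (4 - 581) + 111 = -577 + 111 = -466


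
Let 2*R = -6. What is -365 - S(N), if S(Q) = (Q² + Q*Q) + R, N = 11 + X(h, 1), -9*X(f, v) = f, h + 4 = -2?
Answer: -5708/9 ≈ -634.22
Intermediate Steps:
h = -6 (h = -4 - 2 = -6)
X(f, v) = -f/9
R = -3 (R = (½)*(-6) = -3)
N = 35/3 (N = 11 - ⅑*(-6) = 11 + ⅔ = 35/3 ≈ 11.667)
S(Q) = -3 + 2*Q² (S(Q) = (Q² + Q*Q) - 3 = (Q² + Q²) - 3 = 2*Q² - 3 = -3 + 2*Q²)
-365 - S(N) = -365 - (-3 + 2*(35/3)²) = -365 - (-3 + 2*(1225/9)) = -365 - (-3 + 2450/9) = -365 - 1*2423/9 = -365 - 2423/9 = -5708/9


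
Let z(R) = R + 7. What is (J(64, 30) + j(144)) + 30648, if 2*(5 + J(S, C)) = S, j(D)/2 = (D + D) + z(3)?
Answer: 31271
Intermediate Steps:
z(R) = 7 + R
j(D) = 20 + 4*D (j(D) = 2*((D + D) + (7 + 3)) = 2*(2*D + 10) = 2*(10 + 2*D) = 20 + 4*D)
J(S, C) = -5 + S/2
(J(64, 30) + j(144)) + 30648 = ((-5 + (½)*64) + (20 + 4*144)) + 30648 = ((-5 + 32) + (20 + 576)) + 30648 = (27 + 596) + 30648 = 623 + 30648 = 31271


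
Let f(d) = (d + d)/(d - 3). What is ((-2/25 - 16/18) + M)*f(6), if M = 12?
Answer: 9928/225 ≈ 44.124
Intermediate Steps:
f(d) = 2*d/(-3 + d) (f(d) = (2*d)/(-3 + d) = 2*d/(-3 + d))
((-2/25 - 16/18) + M)*f(6) = ((-2/25 - 16/18) + 12)*(2*6/(-3 + 6)) = ((-2*1/25 - 16*1/18) + 12)*(2*6/3) = ((-2/25 - 8/9) + 12)*(2*6*(1/3)) = (-218/225 + 12)*4 = (2482/225)*4 = 9928/225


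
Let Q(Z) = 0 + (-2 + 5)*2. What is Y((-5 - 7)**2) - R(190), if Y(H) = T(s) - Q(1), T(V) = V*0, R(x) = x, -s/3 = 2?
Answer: -196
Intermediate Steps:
s = -6 (s = -3*2 = -6)
T(V) = 0
Q(Z) = 6 (Q(Z) = 0 + 3*2 = 0 + 6 = 6)
Y(H) = -6 (Y(H) = 0 - 1*6 = 0 - 6 = -6)
Y((-5 - 7)**2) - R(190) = -6 - 1*190 = -6 - 190 = -196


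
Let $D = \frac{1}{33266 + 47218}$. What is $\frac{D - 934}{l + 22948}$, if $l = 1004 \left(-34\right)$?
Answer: $\frac{75172055}{900454992} \approx 0.083482$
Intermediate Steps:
$l = -34136$
$D = \frac{1}{80484} \approx 1.2425 \cdot 10^{-5}$
$\frac{D - 934}{l + 22948} = \frac{\frac{1}{80484} - 934}{-34136 + 22948} = - \frac{75172055}{80484 \left(-11188\right)} = \left(- \frac{75172055}{80484}\right) \left(- \frac{1}{11188}\right) = \frac{75172055}{900454992}$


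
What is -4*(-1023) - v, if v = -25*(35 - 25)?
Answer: 4342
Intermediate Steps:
v = -250 (v = -25*10 = -250)
-4*(-1023) - v = -4*(-1023) - 1*(-250) = 4092 + 250 = 4342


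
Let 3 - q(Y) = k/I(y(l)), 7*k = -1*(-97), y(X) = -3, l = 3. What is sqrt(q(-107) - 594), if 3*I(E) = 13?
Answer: 6*I*sqrt(136682)/91 ≈ 24.376*I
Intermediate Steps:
I(E) = 13/3 (I(E) = (1/3)*13 = 13/3)
k = 97/7 (k = (-1*(-97))/7 = (1/7)*97 = 97/7 ≈ 13.857)
q(Y) = -18/91 (q(Y) = 3 - 97/(7*13/3) = 3 - 97*3/(7*13) = 3 - 1*291/91 = 3 - 291/91 = -18/91)
sqrt(q(-107) - 594) = sqrt(-18/91 - 594) = sqrt(-54072/91) = 6*I*sqrt(136682)/91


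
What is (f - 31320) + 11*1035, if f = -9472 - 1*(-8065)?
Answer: -21342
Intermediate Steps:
f = -1407 (f = -9472 + 8065 = -1407)
(f - 31320) + 11*1035 = (-1407 - 31320) + 11*1035 = -32727 + 11385 = -21342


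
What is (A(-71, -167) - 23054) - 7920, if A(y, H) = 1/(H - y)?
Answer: -2973505/96 ≈ -30974.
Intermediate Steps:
(A(-71, -167) - 23054) - 7920 = (1/(-167 - 1*(-71)) - 23054) - 7920 = (1/(-167 + 71) - 23054) - 7920 = (1/(-96) - 23054) - 7920 = (-1/96 - 23054) - 7920 = -2213185/96 - 7920 = -2973505/96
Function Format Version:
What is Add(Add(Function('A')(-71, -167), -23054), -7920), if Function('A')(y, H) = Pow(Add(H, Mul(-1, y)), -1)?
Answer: Rational(-2973505, 96) ≈ -30974.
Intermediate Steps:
Add(Add(Function('A')(-71, -167), -23054), -7920) = Add(Add(Pow(Add(-167, Mul(-1, -71)), -1), -23054), -7920) = Add(Add(Pow(Add(-167, 71), -1), -23054), -7920) = Add(Add(Pow(-96, -1), -23054), -7920) = Add(Add(Rational(-1, 96), -23054), -7920) = Add(Rational(-2213185, 96), -7920) = Rational(-2973505, 96)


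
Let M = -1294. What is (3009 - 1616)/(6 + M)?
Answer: -199/184 ≈ -1.0815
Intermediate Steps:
(3009 - 1616)/(6 + M) = (3009 - 1616)/(6 - 1294) = 1393/(-1288) = 1393*(-1/1288) = -199/184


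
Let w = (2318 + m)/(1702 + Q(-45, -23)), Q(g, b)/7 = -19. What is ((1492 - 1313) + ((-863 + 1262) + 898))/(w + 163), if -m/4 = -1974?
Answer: 2315844/265961 ≈ 8.7075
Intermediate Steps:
Q(g, b) = -133 (Q(g, b) = 7*(-19) = -133)
m = 7896 (m = -4*(-1974) = 7896)
w = 10214/1569 (w = (2318 + 7896)/(1702 - 133) = 10214/1569 ≈ 6.5099)
((1492 - 1313) + ((-863 + 1262) + 898))/(w + 163) = ((1492 - 1313) + ((-863 + 1262) + 898))/(10214/1569 + 163) = (179 + (399 + 898))/(265961/1569) = (179 + 1297)*(1569/265961) = 1476*(1569/265961) = 2315844/265961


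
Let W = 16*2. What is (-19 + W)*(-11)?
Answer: -143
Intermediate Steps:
W = 32
(-19 + W)*(-11) = (-19 + 32)*(-11) = 13*(-11) = -143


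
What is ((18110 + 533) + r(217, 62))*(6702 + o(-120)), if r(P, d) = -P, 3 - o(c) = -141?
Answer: 126144396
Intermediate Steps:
o(c) = 144 (o(c) = 3 - 1*(-141) = 3 + 141 = 144)
((18110 + 533) + r(217, 62))*(6702 + o(-120)) = ((18110 + 533) - 1*217)*(6702 + 144) = (18643 - 217)*6846 = 18426*6846 = 126144396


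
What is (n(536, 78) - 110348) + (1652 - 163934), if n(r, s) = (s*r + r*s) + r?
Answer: -188478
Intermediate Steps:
n(r, s) = r + 2*r*s (n(r, s) = (r*s + r*s) + r = 2*r*s + r = r + 2*r*s)
(n(536, 78) - 110348) + (1652 - 163934) = (536*(1 + 2*78) - 110348) + (1652 - 163934) = (536*(1 + 156) - 110348) - 162282 = (536*157 - 110348) - 162282 = (84152 - 110348) - 162282 = -26196 - 162282 = -188478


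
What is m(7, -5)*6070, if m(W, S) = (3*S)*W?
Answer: -637350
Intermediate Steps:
m(W, S) = 3*S*W
m(7, -5)*6070 = (3*(-5)*7)*6070 = -105*6070 = -637350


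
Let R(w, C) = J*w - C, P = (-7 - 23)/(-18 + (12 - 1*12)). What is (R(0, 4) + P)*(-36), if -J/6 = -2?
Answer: 84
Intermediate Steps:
P = 5/3 (P = -30/(-18 + (12 - 12)) = -30/(-18 + 0) = -30/(-18) = -30*(-1/18) = 5/3 ≈ 1.6667)
J = 12 (J = -6*(-2) = 12)
R(w, C) = -C + 12*w (R(w, C) = 12*w - C = -C + 12*w)
(R(0, 4) + P)*(-36) = ((-1*4 + 12*0) + 5/3)*(-36) = ((-4 + 0) + 5/3)*(-36) = (-4 + 5/3)*(-36) = -7/3*(-36) = 84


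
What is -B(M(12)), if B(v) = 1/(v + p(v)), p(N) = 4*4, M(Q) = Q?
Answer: -1/28 ≈ -0.035714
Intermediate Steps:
p(N) = 16
B(v) = 1/(16 + v) (B(v) = 1/(v + 16) = 1/(16 + v))
-B(M(12)) = -1/(16 + 12) = -1/28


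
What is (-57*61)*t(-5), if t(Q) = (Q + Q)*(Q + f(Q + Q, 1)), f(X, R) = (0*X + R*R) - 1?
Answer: -173850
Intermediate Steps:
f(X, R) = -1 + R² (f(X, R) = (0 + R²) - 1 = R² - 1 = -1 + R²)
t(Q) = 2*Q² (t(Q) = (Q + Q)*(Q + (-1 + 1²)) = (2*Q)*(Q + (-1 + 1)) = (2*Q)*(Q + 0) = (2*Q)*Q = 2*Q²)
(-57*61)*t(-5) = (-57*61)*(2*(-5)²) = -6954*25 = -3477*50 = -173850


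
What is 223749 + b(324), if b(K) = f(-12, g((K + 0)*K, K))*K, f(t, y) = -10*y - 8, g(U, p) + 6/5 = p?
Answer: -824715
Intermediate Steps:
g(U, p) = -6/5 + p
f(t, y) = -8 - 10*y
b(K) = K*(4 - 10*K) (b(K) = (-8 - 10*(-6/5 + K))*K = (-8 + (12 - 10*K))*K = (4 - 10*K)*K = K*(4 - 10*K))
223749 + b(324) = 223749 + 2*324*(2 - 5*324) = 223749 + 2*324*(2 - 1620) = 223749 + 2*324*(-1618) = 223749 - 1048464 = -824715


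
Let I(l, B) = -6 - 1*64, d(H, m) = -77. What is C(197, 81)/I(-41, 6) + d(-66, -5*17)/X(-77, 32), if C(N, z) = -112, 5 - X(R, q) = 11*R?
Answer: 6431/4260 ≈ 1.5096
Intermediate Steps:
I(l, B) = -70 (I(l, B) = -6 - 64 = -70)
X(R, q) = 5 - 11*R
C(197, 81)/I(-41, 6) + d(-66, -5*17)/X(-77, 32) = -112/(-70) - 77/(5 - 11*(-77)) = -112*(-1/70) - 77/(5 + 847) = 8/5 - 77/852 = 6431/4260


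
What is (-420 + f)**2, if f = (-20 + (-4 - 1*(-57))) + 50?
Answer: 113569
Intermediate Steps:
f = 83 (f = (-20 + (-4 + 57)) + 50 = (-20 + 53) + 50 = 33 + 50 = 83)
(-420 + f)**2 = (-420 + 83)**2 = (-337)**2 = 113569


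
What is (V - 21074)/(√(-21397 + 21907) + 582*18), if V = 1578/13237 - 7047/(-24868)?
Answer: -6055964913795093/3010496612155438 + 6936958664141*√510/36125959345865256 ≈ -2.0073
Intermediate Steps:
V = 132522843/329177716 (V = 1578*(1/13237) - 7047*(-1/24868) = 1578/13237 + 7047/24868 = 132522843/329177716 ≈ 0.40259)
(V - 21074)/(√(-21397 + 21907) + 582*18) = (132522843/329177716 - 21074)/(√(-21397 + 21907) + 582*18) = -6936958664141/(329177716*(√510 + 10476)) = -6936958664141/(329177716*(10476 + √510))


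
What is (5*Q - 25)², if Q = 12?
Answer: 1225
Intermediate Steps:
(5*Q - 25)² = (5*12 - 25)² = (60 - 25)² = 35² = 1225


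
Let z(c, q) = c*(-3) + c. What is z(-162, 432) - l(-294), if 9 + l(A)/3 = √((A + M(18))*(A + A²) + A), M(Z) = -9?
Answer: 351 - 42*I*√133170 ≈ 351.0 - 15327.0*I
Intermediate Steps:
l(A) = -27 + 3*√(A + (-9 + A)*(A + A²)) (l(A) = -27 + 3*√((A - 9)*(A + A²) + A) = -27 + 3*√((-9 + A)*(A + A²) + A) = -27 + 3*√(A + (-9 + A)*(A + A²)))
z(c, q) = -2*c (z(c, q) = -3*c + c = -2*c)
z(-162, 432) - l(-294) = -2*(-162) - (-27 + 3*√(-294*(-8 + (-294)² - 8*(-294)))) = 324 - (-27 + 3*√(-294*(-8 + 86436 + 2352))) = 324 - (-27 + 3*√(-294*88780)) = 324 - (-27 + 3*√(-26101320)) = 324 - (-27 + 3*(14*I*√133170)) = 324 - (-27 + 42*I*√133170) = 324 + (27 - 42*I*√133170) = 351 - 42*I*√133170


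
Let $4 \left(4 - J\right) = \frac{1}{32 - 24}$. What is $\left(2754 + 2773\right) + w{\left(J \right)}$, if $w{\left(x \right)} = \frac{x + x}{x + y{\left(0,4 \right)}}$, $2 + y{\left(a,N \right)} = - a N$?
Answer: $\frac{348455}{63} \approx 5531.0$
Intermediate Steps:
$y{\left(a,N \right)} = -2 - N a$ ($y{\left(a,N \right)} = -2 + - a N = -2 - N a$)
$J = \frac{127}{32}$ ($J = 4 - \frac{1}{4 \left(32 - 24\right)} = 4 - \frac{1}{4 \cdot 8} = 4 - \frac{1}{32} = \frac{127}{32} \approx 3.9688$)
$w{\left(x \right)} = \frac{2 x}{-2 + x}$ ($w{\left(x \right)} = \frac{x + x}{x - \left(2 + 4 \cdot 0\right)} = \frac{2 x}{x + \left(-2 + 0\right)} = \frac{2 x}{x - 2} = \frac{2 x}{-2 + x}$)
$\left(2754 + 2773\right) + w{\left(J \right)} = \left(2754 + 2773\right) + 2 \cdot \frac{127}{32} \frac{1}{-2 + \frac{127}{32}} = 5527 + 2 \cdot \frac{127}{32} \frac{1}{\frac{63}{32}} = 5527 + 2 \cdot \frac{127}{32} \cdot \frac{32}{63} = 5527 + \frac{254}{63} = \frac{348455}{63}$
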